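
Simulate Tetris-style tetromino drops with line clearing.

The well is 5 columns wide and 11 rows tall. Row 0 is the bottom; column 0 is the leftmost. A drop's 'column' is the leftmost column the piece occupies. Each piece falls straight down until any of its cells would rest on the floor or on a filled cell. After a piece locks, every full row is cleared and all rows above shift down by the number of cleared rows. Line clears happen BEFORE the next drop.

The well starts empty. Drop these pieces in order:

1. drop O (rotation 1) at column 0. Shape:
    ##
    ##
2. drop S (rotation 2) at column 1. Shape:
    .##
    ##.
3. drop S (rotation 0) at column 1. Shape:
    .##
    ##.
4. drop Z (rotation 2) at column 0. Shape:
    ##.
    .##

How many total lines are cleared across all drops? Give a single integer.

Drop 1: O rot1 at col 0 lands with bottom-row=0; cleared 0 line(s) (total 0); column heights now [2 2 0 0 0], max=2
Drop 2: S rot2 at col 1 lands with bottom-row=2; cleared 0 line(s) (total 0); column heights now [2 3 4 4 0], max=4
Drop 3: S rot0 at col 1 lands with bottom-row=4; cleared 0 line(s) (total 0); column heights now [2 5 6 6 0], max=6
Drop 4: Z rot2 at col 0 lands with bottom-row=6; cleared 0 line(s) (total 0); column heights now [8 8 7 6 0], max=8

Answer: 0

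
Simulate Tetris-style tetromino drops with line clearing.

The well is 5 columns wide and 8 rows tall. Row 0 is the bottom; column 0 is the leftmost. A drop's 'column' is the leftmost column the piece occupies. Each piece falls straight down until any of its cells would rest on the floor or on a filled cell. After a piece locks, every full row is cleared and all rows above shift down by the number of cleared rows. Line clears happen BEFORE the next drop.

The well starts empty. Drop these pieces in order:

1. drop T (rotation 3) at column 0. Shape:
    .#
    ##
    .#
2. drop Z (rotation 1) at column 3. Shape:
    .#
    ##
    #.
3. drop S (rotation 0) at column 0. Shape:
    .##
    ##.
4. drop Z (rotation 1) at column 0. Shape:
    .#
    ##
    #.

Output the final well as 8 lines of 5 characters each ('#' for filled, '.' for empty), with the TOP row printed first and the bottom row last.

Drop 1: T rot3 at col 0 lands with bottom-row=0; cleared 0 line(s) (total 0); column heights now [2 3 0 0 0], max=3
Drop 2: Z rot1 at col 3 lands with bottom-row=0; cleared 0 line(s) (total 0); column heights now [2 3 0 2 3], max=3
Drop 3: S rot0 at col 0 lands with bottom-row=3; cleared 0 line(s) (total 0); column heights now [4 5 5 2 3], max=5
Drop 4: Z rot1 at col 0 lands with bottom-row=4; cleared 0 line(s) (total 0); column heights now [6 7 5 2 3], max=7

Answer: .....
.#...
##...
###..
##...
.#..#
##.##
.#.#.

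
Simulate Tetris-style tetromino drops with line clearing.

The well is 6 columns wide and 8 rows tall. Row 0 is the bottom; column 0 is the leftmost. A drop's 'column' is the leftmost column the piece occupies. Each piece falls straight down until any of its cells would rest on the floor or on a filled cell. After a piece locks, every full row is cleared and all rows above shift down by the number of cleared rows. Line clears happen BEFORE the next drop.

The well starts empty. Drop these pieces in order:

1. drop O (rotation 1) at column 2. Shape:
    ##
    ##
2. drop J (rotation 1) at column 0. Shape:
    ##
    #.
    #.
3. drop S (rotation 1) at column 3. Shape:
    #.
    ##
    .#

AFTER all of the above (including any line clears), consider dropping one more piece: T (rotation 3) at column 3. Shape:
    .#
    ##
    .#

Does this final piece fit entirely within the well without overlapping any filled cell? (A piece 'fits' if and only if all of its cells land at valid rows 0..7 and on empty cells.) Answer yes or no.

Answer: yes

Derivation:
Drop 1: O rot1 at col 2 lands with bottom-row=0; cleared 0 line(s) (total 0); column heights now [0 0 2 2 0 0], max=2
Drop 2: J rot1 at col 0 lands with bottom-row=0; cleared 0 line(s) (total 0); column heights now [3 3 2 2 0 0], max=3
Drop 3: S rot1 at col 3 lands with bottom-row=1; cleared 0 line(s) (total 0); column heights now [3 3 2 4 3 0], max=4
Test piece T rot3 at col 3 (width 2): heights before test = [3 3 2 4 3 0]; fits = True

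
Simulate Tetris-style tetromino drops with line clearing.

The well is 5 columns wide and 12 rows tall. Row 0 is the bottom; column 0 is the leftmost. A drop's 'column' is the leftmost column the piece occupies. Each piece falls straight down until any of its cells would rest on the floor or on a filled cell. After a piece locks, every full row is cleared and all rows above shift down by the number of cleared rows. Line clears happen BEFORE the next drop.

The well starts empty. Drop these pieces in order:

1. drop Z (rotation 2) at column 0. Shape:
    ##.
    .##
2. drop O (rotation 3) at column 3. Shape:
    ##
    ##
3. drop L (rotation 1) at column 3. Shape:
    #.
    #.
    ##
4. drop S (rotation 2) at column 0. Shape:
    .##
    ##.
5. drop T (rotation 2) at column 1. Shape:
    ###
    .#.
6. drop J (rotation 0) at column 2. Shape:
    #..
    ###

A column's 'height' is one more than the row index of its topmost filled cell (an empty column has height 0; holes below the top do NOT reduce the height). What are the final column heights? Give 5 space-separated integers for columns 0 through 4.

Answer: 3 6 8 7 7

Derivation:
Drop 1: Z rot2 at col 0 lands with bottom-row=0; cleared 0 line(s) (total 0); column heights now [2 2 1 0 0], max=2
Drop 2: O rot3 at col 3 lands with bottom-row=0; cleared 0 line(s) (total 0); column heights now [2 2 1 2 2], max=2
Drop 3: L rot1 at col 3 lands with bottom-row=2; cleared 0 line(s) (total 0); column heights now [2 2 1 5 3], max=5
Drop 4: S rot2 at col 0 lands with bottom-row=2; cleared 0 line(s) (total 0); column heights now [3 4 4 5 3], max=5
Drop 5: T rot2 at col 1 lands with bottom-row=4; cleared 0 line(s) (total 0); column heights now [3 6 6 6 3], max=6
Drop 6: J rot0 at col 2 lands with bottom-row=6; cleared 0 line(s) (total 0); column heights now [3 6 8 7 7], max=8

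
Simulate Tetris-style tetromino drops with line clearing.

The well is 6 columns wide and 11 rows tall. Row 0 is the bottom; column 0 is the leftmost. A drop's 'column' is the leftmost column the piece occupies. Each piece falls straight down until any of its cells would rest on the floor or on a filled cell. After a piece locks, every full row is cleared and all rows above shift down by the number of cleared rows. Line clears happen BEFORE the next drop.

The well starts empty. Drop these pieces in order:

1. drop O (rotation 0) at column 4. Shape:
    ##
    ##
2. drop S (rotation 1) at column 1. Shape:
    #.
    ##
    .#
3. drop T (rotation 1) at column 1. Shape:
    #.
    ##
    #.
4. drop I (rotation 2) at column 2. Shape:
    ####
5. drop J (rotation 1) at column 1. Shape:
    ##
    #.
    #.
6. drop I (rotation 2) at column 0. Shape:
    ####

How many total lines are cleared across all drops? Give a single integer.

Drop 1: O rot0 at col 4 lands with bottom-row=0; cleared 0 line(s) (total 0); column heights now [0 0 0 0 2 2], max=2
Drop 2: S rot1 at col 1 lands with bottom-row=0; cleared 0 line(s) (total 0); column heights now [0 3 2 0 2 2], max=3
Drop 3: T rot1 at col 1 lands with bottom-row=3; cleared 0 line(s) (total 0); column heights now [0 6 5 0 2 2], max=6
Drop 4: I rot2 at col 2 lands with bottom-row=5; cleared 0 line(s) (total 0); column heights now [0 6 6 6 6 6], max=6
Drop 5: J rot1 at col 1 lands with bottom-row=6; cleared 0 line(s) (total 0); column heights now [0 9 9 6 6 6], max=9
Drop 6: I rot2 at col 0 lands with bottom-row=9; cleared 0 line(s) (total 0); column heights now [10 10 10 10 6 6], max=10

Answer: 0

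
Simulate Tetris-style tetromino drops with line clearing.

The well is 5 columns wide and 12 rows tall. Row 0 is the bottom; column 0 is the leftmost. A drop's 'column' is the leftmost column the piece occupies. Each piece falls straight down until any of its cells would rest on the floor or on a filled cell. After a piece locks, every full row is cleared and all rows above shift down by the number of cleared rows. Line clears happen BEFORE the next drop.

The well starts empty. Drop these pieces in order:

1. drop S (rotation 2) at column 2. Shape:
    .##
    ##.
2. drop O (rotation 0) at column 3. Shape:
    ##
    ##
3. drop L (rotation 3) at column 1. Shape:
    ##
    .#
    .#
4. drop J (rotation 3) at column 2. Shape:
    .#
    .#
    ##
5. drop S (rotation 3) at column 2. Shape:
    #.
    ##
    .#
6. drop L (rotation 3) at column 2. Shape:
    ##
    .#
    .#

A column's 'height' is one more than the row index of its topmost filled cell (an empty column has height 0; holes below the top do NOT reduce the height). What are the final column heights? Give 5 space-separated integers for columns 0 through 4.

Answer: 0 4 12 12 4

Derivation:
Drop 1: S rot2 at col 2 lands with bottom-row=0; cleared 0 line(s) (total 0); column heights now [0 0 1 2 2], max=2
Drop 2: O rot0 at col 3 lands with bottom-row=2; cleared 0 line(s) (total 0); column heights now [0 0 1 4 4], max=4
Drop 3: L rot3 at col 1 lands with bottom-row=1; cleared 0 line(s) (total 0); column heights now [0 4 4 4 4], max=4
Drop 4: J rot3 at col 2 lands with bottom-row=4; cleared 0 line(s) (total 0); column heights now [0 4 5 7 4], max=7
Drop 5: S rot3 at col 2 lands with bottom-row=7; cleared 0 line(s) (total 0); column heights now [0 4 10 9 4], max=10
Drop 6: L rot3 at col 2 lands with bottom-row=9; cleared 0 line(s) (total 0); column heights now [0 4 12 12 4], max=12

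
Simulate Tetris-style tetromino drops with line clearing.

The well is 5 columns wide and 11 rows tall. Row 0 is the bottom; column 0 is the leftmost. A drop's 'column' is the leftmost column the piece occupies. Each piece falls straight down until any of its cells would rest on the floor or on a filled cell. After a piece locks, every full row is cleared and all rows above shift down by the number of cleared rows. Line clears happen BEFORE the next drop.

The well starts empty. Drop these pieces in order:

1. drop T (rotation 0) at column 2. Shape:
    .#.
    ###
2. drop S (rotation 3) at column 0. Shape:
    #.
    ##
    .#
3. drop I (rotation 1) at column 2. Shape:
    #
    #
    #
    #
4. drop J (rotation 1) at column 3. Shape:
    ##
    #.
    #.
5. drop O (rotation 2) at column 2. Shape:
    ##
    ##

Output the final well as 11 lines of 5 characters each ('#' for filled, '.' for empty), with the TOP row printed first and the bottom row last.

Answer: .....
.....
.....
.....
..##.
..##.
..###
..##.
#.##.
####.
.####

Derivation:
Drop 1: T rot0 at col 2 lands with bottom-row=0; cleared 0 line(s) (total 0); column heights now [0 0 1 2 1], max=2
Drop 2: S rot3 at col 0 lands with bottom-row=0; cleared 0 line(s) (total 0); column heights now [3 2 1 2 1], max=3
Drop 3: I rot1 at col 2 lands with bottom-row=1; cleared 0 line(s) (total 0); column heights now [3 2 5 2 1], max=5
Drop 4: J rot1 at col 3 lands with bottom-row=2; cleared 0 line(s) (total 0); column heights now [3 2 5 5 5], max=5
Drop 5: O rot2 at col 2 lands with bottom-row=5; cleared 0 line(s) (total 0); column heights now [3 2 7 7 5], max=7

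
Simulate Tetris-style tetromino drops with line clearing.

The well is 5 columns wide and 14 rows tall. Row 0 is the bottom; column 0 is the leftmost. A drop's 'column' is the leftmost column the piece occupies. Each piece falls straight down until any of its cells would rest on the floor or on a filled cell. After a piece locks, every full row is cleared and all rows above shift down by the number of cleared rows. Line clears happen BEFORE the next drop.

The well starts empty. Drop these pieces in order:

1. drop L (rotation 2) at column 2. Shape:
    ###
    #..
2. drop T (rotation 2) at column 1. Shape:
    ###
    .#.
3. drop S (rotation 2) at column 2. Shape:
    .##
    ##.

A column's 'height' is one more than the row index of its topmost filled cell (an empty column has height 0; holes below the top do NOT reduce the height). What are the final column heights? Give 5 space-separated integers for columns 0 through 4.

Answer: 0 4 5 6 6

Derivation:
Drop 1: L rot2 at col 2 lands with bottom-row=0; cleared 0 line(s) (total 0); column heights now [0 0 2 2 2], max=2
Drop 2: T rot2 at col 1 lands with bottom-row=2; cleared 0 line(s) (total 0); column heights now [0 4 4 4 2], max=4
Drop 3: S rot2 at col 2 lands with bottom-row=4; cleared 0 line(s) (total 0); column heights now [0 4 5 6 6], max=6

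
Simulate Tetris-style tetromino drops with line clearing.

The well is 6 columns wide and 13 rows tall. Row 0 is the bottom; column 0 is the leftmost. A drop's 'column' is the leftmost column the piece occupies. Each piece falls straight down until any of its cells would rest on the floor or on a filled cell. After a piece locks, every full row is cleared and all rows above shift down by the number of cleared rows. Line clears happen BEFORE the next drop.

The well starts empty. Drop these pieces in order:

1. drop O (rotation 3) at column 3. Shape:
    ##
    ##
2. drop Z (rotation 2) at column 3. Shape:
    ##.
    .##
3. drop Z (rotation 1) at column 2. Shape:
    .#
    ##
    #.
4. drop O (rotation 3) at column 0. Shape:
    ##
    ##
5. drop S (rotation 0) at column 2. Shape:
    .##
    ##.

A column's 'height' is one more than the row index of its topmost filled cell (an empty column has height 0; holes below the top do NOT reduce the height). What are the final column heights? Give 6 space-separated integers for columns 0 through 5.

Answer: 2 2 7 8 8 3

Derivation:
Drop 1: O rot3 at col 3 lands with bottom-row=0; cleared 0 line(s) (total 0); column heights now [0 0 0 2 2 0], max=2
Drop 2: Z rot2 at col 3 lands with bottom-row=2; cleared 0 line(s) (total 0); column heights now [0 0 0 4 4 3], max=4
Drop 3: Z rot1 at col 2 lands with bottom-row=3; cleared 0 line(s) (total 0); column heights now [0 0 5 6 4 3], max=6
Drop 4: O rot3 at col 0 lands with bottom-row=0; cleared 0 line(s) (total 0); column heights now [2 2 5 6 4 3], max=6
Drop 5: S rot0 at col 2 lands with bottom-row=6; cleared 0 line(s) (total 0); column heights now [2 2 7 8 8 3], max=8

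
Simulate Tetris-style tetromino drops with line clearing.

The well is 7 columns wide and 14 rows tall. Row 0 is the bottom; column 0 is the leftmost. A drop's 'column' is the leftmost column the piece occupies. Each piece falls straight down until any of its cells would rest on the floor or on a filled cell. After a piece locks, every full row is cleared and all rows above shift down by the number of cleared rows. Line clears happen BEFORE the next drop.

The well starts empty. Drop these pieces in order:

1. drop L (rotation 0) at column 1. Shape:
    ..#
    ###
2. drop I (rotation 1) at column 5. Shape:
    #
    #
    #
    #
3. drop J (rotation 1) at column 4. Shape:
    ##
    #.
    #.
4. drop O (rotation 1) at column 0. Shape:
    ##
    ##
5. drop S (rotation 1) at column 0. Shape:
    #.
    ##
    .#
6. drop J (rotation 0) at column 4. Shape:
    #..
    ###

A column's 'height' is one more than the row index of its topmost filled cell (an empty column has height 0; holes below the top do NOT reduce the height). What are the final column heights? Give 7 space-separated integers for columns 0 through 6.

Answer: 6 5 1 2 7 6 6

Derivation:
Drop 1: L rot0 at col 1 lands with bottom-row=0; cleared 0 line(s) (total 0); column heights now [0 1 1 2 0 0 0], max=2
Drop 2: I rot1 at col 5 lands with bottom-row=0; cleared 0 line(s) (total 0); column heights now [0 1 1 2 0 4 0], max=4
Drop 3: J rot1 at col 4 lands with bottom-row=2; cleared 0 line(s) (total 0); column heights now [0 1 1 2 5 5 0], max=5
Drop 4: O rot1 at col 0 lands with bottom-row=1; cleared 0 line(s) (total 0); column heights now [3 3 1 2 5 5 0], max=5
Drop 5: S rot1 at col 0 lands with bottom-row=3; cleared 0 line(s) (total 0); column heights now [6 5 1 2 5 5 0], max=6
Drop 6: J rot0 at col 4 lands with bottom-row=5; cleared 0 line(s) (total 0); column heights now [6 5 1 2 7 6 6], max=7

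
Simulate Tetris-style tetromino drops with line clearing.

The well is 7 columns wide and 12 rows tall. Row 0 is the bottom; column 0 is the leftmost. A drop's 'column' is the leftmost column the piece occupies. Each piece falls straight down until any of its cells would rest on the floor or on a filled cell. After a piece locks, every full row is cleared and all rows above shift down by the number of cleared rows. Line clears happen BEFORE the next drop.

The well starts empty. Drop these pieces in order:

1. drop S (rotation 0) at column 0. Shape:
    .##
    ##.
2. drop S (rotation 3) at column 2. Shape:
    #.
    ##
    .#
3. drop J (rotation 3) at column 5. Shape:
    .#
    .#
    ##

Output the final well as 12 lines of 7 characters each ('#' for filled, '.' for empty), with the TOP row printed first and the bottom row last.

Answer: .......
.......
.......
.......
.......
.......
.......
.......
..#....
..##..#
.###..#
##...##

Derivation:
Drop 1: S rot0 at col 0 lands with bottom-row=0; cleared 0 line(s) (total 0); column heights now [1 2 2 0 0 0 0], max=2
Drop 2: S rot3 at col 2 lands with bottom-row=1; cleared 0 line(s) (total 0); column heights now [1 2 4 3 0 0 0], max=4
Drop 3: J rot3 at col 5 lands with bottom-row=0; cleared 0 line(s) (total 0); column heights now [1 2 4 3 0 1 3], max=4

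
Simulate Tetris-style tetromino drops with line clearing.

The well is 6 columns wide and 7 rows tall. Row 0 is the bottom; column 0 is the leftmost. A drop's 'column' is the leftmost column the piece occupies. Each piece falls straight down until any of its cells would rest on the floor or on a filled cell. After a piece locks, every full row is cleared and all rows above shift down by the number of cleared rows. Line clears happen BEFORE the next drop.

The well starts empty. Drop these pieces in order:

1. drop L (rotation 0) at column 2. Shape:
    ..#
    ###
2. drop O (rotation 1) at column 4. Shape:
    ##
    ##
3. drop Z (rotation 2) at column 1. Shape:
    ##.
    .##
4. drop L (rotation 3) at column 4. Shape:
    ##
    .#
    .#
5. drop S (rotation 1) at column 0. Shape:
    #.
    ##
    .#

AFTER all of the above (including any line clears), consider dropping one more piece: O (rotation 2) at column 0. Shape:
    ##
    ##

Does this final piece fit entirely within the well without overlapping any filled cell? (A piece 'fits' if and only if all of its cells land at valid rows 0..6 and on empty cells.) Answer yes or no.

Drop 1: L rot0 at col 2 lands with bottom-row=0; cleared 0 line(s) (total 0); column heights now [0 0 1 1 2 0], max=2
Drop 2: O rot1 at col 4 lands with bottom-row=2; cleared 0 line(s) (total 0); column heights now [0 0 1 1 4 4], max=4
Drop 3: Z rot2 at col 1 lands with bottom-row=1; cleared 0 line(s) (total 0); column heights now [0 3 3 2 4 4], max=4
Drop 4: L rot3 at col 4 lands with bottom-row=4; cleared 0 line(s) (total 0); column heights now [0 3 3 2 7 7], max=7
Drop 5: S rot1 at col 0 lands with bottom-row=3; cleared 0 line(s) (total 0); column heights now [6 5 3 2 7 7], max=7
Test piece O rot2 at col 0 (width 2): heights before test = [6 5 3 2 7 7]; fits = False

Answer: no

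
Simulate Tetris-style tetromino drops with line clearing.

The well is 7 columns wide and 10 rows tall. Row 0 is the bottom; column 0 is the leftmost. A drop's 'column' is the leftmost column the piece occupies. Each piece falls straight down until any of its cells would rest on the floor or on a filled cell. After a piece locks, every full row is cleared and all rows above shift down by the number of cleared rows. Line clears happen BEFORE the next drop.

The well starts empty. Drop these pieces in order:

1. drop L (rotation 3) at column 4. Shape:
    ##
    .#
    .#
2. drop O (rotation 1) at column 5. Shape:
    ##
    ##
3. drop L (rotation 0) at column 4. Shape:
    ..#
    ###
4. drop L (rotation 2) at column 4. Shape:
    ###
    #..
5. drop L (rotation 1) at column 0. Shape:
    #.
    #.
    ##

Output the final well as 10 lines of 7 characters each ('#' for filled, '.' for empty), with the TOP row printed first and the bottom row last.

Drop 1: L rot3 at col 4 lands with bottom-row=0; cleared 0 line(s) (total 0); column heights now [0 0 0 0 3 3 0], max=3
Drop 2: O rot1 at col 5 lands with bottom-row=3; cleared 0 line(s) (total 0); column heights now [0 0 0 0 3 5 5], max=5
Drop 3: L rot0 at col 4 lands with bottom-row=5; cleared 0 line(s) (total 0); column heights now [0 0 0 0 6 6 7], max=7
Drop 4: L rot2 at col 4 lands with bottom-row=6; cleared 0 line(s) (total 0); column heights now [0 0 0 0 8 8 8], max=8
Drop 5: L rot1 at col 0 lands with bottom-row=0; cleared 0 line(s) (total 0); column heights now [3 1 0 0 8 8 8], max=8

Answer: .......
.......
....###
....#.#
....###
.....##
.....##
#...##.
#....#.
##...#.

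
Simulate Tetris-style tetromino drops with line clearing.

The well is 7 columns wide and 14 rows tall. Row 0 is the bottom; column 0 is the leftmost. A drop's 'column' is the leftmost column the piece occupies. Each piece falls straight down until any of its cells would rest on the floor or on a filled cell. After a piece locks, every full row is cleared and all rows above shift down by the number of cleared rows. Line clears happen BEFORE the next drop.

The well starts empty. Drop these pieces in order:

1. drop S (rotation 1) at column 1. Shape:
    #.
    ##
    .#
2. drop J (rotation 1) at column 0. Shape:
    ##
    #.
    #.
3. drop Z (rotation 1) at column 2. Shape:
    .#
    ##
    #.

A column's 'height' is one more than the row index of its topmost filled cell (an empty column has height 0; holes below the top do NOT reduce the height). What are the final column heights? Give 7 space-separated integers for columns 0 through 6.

Drop 1: S rot1 at col 1 lands with bottom-row=0; cleared 0 line(s) (total 0); column heights now [0 3 2 0 0 0 0], max=3
Drop 2: J rot1 at col 0 lands with bottom-row=1; cleared 0 line(s) (total 0); column heights now [4 4 2 0 0 0 0], max=4
Drop 3: Z rot1 at col 2 lands with bottom-row=2; cleared 0 line(s) (total 0); column heights now [4 4 4 5 0 0 0], max=5

Answer: 4 4 4 5 0 0 0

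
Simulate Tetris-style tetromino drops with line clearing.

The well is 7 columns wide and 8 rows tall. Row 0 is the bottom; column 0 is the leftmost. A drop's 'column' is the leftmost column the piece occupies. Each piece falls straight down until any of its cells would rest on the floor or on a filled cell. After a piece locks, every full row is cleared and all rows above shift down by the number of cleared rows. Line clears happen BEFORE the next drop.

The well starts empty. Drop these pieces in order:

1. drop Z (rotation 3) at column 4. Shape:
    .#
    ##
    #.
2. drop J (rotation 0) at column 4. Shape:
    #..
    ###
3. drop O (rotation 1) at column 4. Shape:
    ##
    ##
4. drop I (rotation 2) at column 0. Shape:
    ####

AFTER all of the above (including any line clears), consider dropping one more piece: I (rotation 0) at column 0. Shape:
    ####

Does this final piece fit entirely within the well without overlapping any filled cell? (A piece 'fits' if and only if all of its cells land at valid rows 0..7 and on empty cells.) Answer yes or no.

Drop 1: Z rot3 at col 4 lands with bottom-row=0; cleared 0 line(s) (total 0); column heights now [0 0 0 0 2 3 0], max=3
Drop 2: J rot0 at col 4 lands with bottom-row=3; cleared 0 line(s) (total 0); column heights now [0 0 0 0 5 4 4], max=5
Drop 3: O rot1 at col 4 lands with bottom-row=5; cleared 0 line(s) (total 0); column heights now [0 0 0 0 7 7 4], max=7
Drop 4: I rot2 at col 0 lands with bottom-row=0; cleared 0 line(s) (total 0); column heights now [1 1 1 1 7 7 4], max=7
Test piece I rot0 at col 0 (width 4): heights before test = [1 1 1 1 7 7 4]; fits = True

Answer: yes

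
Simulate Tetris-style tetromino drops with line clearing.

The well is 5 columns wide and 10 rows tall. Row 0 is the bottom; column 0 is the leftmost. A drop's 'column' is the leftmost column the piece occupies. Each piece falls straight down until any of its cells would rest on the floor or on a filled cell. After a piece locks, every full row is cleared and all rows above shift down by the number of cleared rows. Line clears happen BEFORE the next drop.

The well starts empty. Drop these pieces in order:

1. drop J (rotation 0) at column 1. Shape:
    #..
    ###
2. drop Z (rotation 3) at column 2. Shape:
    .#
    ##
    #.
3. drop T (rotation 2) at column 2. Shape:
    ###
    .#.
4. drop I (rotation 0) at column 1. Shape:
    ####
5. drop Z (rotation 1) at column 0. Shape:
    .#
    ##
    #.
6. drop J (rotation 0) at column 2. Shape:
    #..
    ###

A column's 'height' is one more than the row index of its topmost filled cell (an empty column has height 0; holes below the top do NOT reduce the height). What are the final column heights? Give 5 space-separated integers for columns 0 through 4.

Drop 1: J rot0 at col 1 lands with bottom-row=0; cleared 0 line(s) (total 0); column heights now [0 2 1 1 0], max=2
Drop 2: Z rot3 at col 2 lands with bottom-row=1; cleared 0 line(s) (total 0); column heights now [0 2 3 4 0], max=4
Drop 3: T rot2 at col 2 lands with bottom-row=4; cleared 0 line(s) (total 0); column heights now [0 2 6 6 6], max=6
Drop 4: I rot0 at col 1 lands with bottom-row=6; cleared 0 line(s) (total 0); column heights now [0 7 7 7 7], max=7
Drop 5: Z rot1 at col 0 lands with bottom-row=6; cleared 1 line(s) (total 1); column heights now [7 8 6 6 6], max=8
Drop 6: J rot0 at col 2 lands with bottom-row=6; cleared 1 line(s) (total 2); column heights now [0 7 7 6 6], max=7

Answer: 0 7 7 6 6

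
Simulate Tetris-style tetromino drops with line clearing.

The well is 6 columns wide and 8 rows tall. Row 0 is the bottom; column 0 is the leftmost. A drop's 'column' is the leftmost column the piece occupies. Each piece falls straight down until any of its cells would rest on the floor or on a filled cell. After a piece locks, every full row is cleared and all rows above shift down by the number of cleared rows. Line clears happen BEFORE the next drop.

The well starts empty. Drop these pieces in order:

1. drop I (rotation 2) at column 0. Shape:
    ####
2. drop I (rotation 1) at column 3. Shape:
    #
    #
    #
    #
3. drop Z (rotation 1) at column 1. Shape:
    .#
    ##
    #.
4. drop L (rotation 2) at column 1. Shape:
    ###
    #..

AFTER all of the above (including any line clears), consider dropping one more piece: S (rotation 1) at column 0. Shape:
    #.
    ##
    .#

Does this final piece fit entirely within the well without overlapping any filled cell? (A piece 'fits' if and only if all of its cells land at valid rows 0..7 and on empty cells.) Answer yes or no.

Answer: no

Derivation:
Drop 1: I rot2 at col 0 lands with bottom-row=0; cleared 0 line(s) (total 0); column heights now [1 1 1 1 0 0], max=1
Drop 2: I rot1 at col 3 lands with bottom-row=1; cleared 0 line(s) (total 0); column heights now [1 1 1 5 0 0], max=5
Drop 3: Z rot1 at col 1 lands with bottom-row=1; cleared 0 line(s) (total 0); column heights now [1 3 4 5 0 0], max=5
Drop 4: L rot2 at col 1 lands with bottom-row=4; cleared 0 line(s) (total 0); column heights now [1 6 6 6 0 0], max=6
Test piece S rot1 at col 0 (width 2): heights before test = [1 6 6 6 0 0]; fits = False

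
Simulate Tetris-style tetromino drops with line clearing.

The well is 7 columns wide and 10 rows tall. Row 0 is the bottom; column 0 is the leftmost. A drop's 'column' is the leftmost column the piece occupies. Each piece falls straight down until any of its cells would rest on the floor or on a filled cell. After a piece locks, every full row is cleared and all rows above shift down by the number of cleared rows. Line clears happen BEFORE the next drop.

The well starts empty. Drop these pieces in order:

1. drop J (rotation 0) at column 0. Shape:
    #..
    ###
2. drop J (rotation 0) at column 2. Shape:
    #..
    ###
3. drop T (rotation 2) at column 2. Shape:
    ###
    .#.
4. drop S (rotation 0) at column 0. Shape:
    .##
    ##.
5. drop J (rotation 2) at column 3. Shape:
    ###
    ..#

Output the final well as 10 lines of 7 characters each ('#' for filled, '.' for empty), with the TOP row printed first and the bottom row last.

Answer: .......
.......
.......
.......
.......
.#####.
######.
..##...
#.###..
###....

Derivation:
Drop 1: J rot0 at col 0 lands with bottom-row=0; cleared 0 line(s) (total 0); column heights now [2 1 1 0 0 0 0], max=2
Drop 2: J rot0 at col 2 lands with bottom-row=1; cleared 0 line(s) (total 0); column heights now [2 1 3 2 2 0 0], max=3
Drop 3: T rot2 at col 2 lands with bottom-row=2; cleared 0 line(s) (total 0); column heights now [2 1 4 4 4 0 0], max=4
Drop 4: S rot0 at col 0 lands with bottom-row=3; cleared 0 line(s) (total 0); column heights now [4 5 5 4 4 0 0], max=5
Drop 5: J rot2 at col 3 lands with bottom-row=3; cleared 0 line(s) (total 0); column heights now [4 5 5 5 5 5 0], max=5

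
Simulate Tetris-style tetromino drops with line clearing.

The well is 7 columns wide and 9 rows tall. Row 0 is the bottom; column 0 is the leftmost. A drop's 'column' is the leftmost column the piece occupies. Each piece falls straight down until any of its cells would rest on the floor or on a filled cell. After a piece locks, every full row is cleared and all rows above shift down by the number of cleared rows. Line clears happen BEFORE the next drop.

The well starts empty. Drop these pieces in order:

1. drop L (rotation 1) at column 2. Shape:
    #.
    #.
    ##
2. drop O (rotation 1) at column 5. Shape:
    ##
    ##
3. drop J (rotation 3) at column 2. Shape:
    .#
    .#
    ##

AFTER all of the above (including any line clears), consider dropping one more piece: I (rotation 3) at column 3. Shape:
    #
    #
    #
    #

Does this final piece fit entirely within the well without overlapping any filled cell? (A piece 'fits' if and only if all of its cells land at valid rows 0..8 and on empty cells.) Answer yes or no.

Answer: no

Derivation:
Drop 1: L rot1 at col 2 lands with bottom-row=0; cleared 0 line(s) (total 0); column heights now [0 0 3 1 0 0 0], max=3
Drop 2: O rot1 at col 5 lands with bottom-row=0; cleared 0 line(s) (total 0); column heights now [0 0 3 1 0 2 2], max=3
Drop 3: J rot3 at col 2 lands with bottom-row=3; cleared 0 line(s) (total 0); column heights now [0 0 4 6 0 2 2], max=6
Test piece I rot3 at col 3 (width 1): heights before test = [0 0 4 6 0 2 2]; fits = False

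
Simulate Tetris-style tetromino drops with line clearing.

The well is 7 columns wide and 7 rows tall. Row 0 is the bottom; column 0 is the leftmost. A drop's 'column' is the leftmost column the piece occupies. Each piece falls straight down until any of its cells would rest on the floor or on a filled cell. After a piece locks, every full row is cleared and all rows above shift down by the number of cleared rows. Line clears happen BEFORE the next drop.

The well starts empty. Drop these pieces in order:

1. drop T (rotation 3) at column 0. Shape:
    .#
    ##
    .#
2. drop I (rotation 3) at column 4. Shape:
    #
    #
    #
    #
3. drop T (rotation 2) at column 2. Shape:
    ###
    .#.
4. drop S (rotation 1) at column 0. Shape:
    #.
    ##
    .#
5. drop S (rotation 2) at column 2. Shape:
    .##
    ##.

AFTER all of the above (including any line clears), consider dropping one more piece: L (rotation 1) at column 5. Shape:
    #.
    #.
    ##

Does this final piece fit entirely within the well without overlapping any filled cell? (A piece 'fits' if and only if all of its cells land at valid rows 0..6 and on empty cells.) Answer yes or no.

Answer: yes

Derivation:
Drop 1: T rot3 at col 0 lands with bottom-row=0; cleared 0 line(s) (total 0); column heights now [2 3 0 0 0 0 0], max=3
Drop 2: I rot3 at col 4 lands with bottom-row=0; cleared 0 line(s) (total 0); column heights now [2 3 0 0 4 0 0], max=4
Drop 3: T rot2 at col 2 lands with bottom-row=3; cleared 0 line(s) (total 0); column heights now [2 3 5 5 5 0 0], max=5
Drop 4: S rot1 at col 0 lands with bottom-row=3; cleared 0 line(s) (total 0); column heights now [6 5 5 5 5 0 0], max=6
Drop 5: S rot2 at col 2 lands with bottom-row=5; cleared 0 line(s) (total 0); column heights now [6 5 6 7 7 0 0], max=7
Test piece L rot1 at col 5 (width 2): heights before test = [6 5 6 7 7 0 0]; fits = True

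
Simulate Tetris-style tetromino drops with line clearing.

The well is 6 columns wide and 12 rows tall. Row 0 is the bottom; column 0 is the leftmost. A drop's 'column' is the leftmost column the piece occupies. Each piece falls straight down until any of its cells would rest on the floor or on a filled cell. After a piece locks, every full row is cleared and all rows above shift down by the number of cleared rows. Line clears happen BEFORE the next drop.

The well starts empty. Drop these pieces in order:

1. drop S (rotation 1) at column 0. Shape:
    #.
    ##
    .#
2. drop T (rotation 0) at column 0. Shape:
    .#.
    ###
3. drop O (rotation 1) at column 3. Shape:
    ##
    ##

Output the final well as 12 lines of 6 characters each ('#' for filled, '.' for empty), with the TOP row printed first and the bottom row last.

Drop 1: S rot1 at col 0 lands with bottom-row=0; cleared 0 line(s) (total 0); column heights now [3 2 0 0 0 0], max=3
Drop 2: T rot0 at col 0 lands with bottom-row=3; cleared 0 line(s) (total 0); column heights now [4 5 4 0 0 0], max=5
Drop 3: O rot1 at col 3 lands with bottom-row=0; cleared 0 line(s) (total 0); column heights now [4 5 4 2 2 0], max=5

Answer: ......
......
......
......
......
......
......
.#....
###...
#.....
##.##.
.#.##.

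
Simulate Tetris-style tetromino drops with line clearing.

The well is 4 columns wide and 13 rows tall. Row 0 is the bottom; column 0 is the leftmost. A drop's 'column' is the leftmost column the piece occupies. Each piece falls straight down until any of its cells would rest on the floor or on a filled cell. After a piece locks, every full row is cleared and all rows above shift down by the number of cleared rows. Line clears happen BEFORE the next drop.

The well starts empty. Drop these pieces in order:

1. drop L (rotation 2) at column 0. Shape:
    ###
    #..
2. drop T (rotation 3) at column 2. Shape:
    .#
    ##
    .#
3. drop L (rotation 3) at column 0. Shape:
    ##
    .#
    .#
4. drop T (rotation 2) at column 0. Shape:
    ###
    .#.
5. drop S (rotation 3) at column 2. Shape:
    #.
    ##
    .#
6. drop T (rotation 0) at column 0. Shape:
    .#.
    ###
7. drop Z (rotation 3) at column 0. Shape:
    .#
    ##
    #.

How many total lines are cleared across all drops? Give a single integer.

Drop 1: L rot2 at col 0 lands with bottom-row=0; cleared 0 line(s) (total 0); column heights now [2 2 2 0], max=2
Drop 2: T rot3 at col 2 lands with bottom-row=1; cleared 1 line(s) (total 1); column heights now [1 0 2 3], max=3
Drop 3: L rot3 at col 0 lands with bottom-row=0; cleared 0 line(s) (total 1); column heights now [3 3 2 3], max=3
Drop 4: T rot2 at col 0 lands with bottom-row=3; cleared 0 line(s) (total 1); column heights now [5 5 5 3], max=5
Drop 5: S rot3 at col 2 lands with bottom-row=4; cleared 1 line(s) (total 2); column heights now [3 4 6 5], max=6
Drop 6: T rot0 at col 0 lands with bottom-row=6; cleared 0 line(s) (total 2); column heights now [7 8 7 5], max=8
Drop 7: Z rot3 at col 0 lands with bottom-row=7; cleared 0 line(s) (total 2); column heights now [9 10 7 5], max=10

Answer: 2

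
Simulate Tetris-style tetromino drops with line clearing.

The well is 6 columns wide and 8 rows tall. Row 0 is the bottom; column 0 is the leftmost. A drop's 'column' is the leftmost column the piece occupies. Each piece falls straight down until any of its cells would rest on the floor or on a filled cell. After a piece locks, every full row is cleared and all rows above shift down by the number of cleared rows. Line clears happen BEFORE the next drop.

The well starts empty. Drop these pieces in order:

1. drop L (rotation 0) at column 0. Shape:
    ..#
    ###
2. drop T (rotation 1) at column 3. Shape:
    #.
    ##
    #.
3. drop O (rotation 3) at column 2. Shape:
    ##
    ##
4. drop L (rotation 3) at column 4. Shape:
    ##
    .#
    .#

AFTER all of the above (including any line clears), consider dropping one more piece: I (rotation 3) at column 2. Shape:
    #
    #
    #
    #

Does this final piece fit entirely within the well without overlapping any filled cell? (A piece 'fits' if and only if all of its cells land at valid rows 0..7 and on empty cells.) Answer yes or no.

Answer: no

Derivation:
Drop 1: L rot0 at col 0 lands with bottom-row=0; cleared 0 line(s) (total 0); column heights now [1 1 2 0 0 0], max=2
Drop 2: T rot1 at col 3 lands with bottom-row=0; cleared 0 line(s) (total 0); column heights now [1 1 2 3 2 0], max=3
Drop 3: O rot3 at col 2 lands with bottom-row=3; cleared 0 line(s) (total 0); column heights now [1 1 5 5 2 0], max=5
Drop 4: L rot3 at col 4 lands with bottom-row=0; cleared 0 line(s) (total 0); column heights now [1 1 5 5 3 3], max=5
Test piece I rot3 at col 2 (width 1): heights before test = [1 1 5 5 3 3]; fits = False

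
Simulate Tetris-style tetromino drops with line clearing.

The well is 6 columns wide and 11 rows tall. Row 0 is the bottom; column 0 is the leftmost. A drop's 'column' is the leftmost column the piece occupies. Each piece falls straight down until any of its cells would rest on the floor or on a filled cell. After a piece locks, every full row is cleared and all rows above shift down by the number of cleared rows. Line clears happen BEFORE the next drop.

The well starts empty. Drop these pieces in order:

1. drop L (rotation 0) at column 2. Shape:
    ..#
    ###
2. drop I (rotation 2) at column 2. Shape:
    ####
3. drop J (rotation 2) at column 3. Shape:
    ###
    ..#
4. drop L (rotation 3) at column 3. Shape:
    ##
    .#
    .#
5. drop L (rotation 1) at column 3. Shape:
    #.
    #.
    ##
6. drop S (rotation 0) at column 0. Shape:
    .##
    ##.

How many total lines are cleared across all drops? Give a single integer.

Answer: 1

Derivation:
Drop 1: L rot0 at col 2 lands with bottom-row=0; cleared 0 line(s) (total 0); column heights now [0 0 1 1 2 0], max=2
Drop 2: I rot2 at col 2 lands with bottom-row=2; cleared 0 line(s) (total 0); column heights now [0 0 3 3 3 3], max=3
Drop 3: J rot2 at col 3 lands with bottom-row=3; cleared 0 line(s) (total 0); column heights now [0 0 3 5 5 5], max=5
Drop 4: L rot3 at col 3 lands with bottom-row=5; cleared 0 line(s) (total 0); column heights now [0 0 3 8 8 5], max=8
Drop 5: L rot1 at col 3 lands with bottom-row=8; cleared 0 line(s) (total 0); column heights now [0 0 3 11 9 5], max=11
Drop 6: S rot0 at col 0 lands with bottom-row=2; cleared 1 line(s) (total 1); column heights now [0 3 3 10 8 4], max=10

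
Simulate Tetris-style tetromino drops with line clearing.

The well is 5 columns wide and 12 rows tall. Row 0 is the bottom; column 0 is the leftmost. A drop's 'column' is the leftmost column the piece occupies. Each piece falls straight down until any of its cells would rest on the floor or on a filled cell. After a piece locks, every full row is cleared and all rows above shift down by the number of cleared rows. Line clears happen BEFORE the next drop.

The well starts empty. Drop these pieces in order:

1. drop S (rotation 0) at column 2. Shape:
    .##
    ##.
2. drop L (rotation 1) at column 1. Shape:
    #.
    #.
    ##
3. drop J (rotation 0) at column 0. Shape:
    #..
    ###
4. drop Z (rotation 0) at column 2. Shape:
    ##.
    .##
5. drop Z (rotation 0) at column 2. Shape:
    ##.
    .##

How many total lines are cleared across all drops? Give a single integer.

Answer: 1

Derivation:
Drop 1: S rot0 at col 2 lands with bottom-row=0; cleared 0 line(s) (total 0); column heights now [0 0 1 2 2], max=2
Drop 2: L rot1 at col 1 lands with bottom-row=1; cleared 0 line(s) (total 0); column heights now [0 4 2 2 2], max=4
Drop 3: J rot0 at col 0 lands with bottom-row=4; cleared 0 line(s) (total 0); column heights now [6 5 5 2 2], max=6
Drop 4: Z rot0 at col 2 lands with bottom-row=4; cleared 1 line(s) (total 1); column heights now [5 4 5 5 2], max=5
Drop 5: Z rot0 at col 2 lands with bottom-row=5; cleared 0 line(s) (total 1); column heights now [5 4 7 7 6], max=7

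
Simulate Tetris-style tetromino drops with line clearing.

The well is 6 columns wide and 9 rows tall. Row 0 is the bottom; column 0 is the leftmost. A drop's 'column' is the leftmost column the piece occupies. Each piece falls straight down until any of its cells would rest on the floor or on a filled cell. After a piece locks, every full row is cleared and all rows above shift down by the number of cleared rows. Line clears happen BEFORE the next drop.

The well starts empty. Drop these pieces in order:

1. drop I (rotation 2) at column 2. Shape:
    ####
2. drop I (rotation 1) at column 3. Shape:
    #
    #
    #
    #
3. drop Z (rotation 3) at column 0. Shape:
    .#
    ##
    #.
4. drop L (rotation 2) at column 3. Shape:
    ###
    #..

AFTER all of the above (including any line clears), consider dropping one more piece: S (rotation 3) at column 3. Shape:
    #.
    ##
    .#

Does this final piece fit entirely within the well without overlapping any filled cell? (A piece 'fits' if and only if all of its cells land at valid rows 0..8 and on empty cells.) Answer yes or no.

Drop 1: I rot2 at col 2 lands with bottom-row=0; cleared 0 line(s) (total 0); column heights now [0 0 1 1 1 1], max=1
Drop 2: I rot1 at col 3 lands with bottom-row=1; cleared 0 line(s) (total 0); column heights now [0 0 1 5 1 1], max=5
Drop 3: Z rot3 at col 0 lands with bottom-row=0; cleared 0 line(s) (total 0); column heights now [2 3 1 5 1 1], max=5
Drop 4: L rot2 at col 3 lands with bottom-row=5; cleared 0 line(s) (total 0); column heights now [2 3 1 7 7 7], max=7
Test piece S rot3 at col 3 (width 2): heights before test = [2 3 1 7 7 7]; fits = False

Answer: no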